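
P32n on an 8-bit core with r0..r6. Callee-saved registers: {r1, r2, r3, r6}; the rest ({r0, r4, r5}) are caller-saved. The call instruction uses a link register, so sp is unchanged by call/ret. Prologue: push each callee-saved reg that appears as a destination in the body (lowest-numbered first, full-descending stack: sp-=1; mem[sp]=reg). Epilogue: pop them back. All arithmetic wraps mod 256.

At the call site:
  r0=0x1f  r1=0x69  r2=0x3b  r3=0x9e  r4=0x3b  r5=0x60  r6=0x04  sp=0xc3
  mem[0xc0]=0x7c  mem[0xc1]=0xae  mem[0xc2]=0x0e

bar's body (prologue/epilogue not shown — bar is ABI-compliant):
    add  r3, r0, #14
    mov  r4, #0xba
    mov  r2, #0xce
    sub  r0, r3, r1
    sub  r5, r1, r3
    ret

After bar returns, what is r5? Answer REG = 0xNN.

prologue: push r2 -> mem[0xc2]=0x3b, sp=0xc2
prologue: push r3 -> mem[0xc1]=0x9e, sp=0xc1
body[0] add  r3, r0, #14 -> r3=0x2d
body[1] mov  r4, #0xba -> r4=0xba
body[2] mov  r2, #0xce -> r2=0xce
body[3] sub  r0, r3, r1 -> r0=0xc4
body[4] sub  r5, r1, r3 -> r5=0x3c
epilogue: pop r3=0x9e, sp=0xc2
epilogue: pop r2=0x3b, sp=0xc3
r5 is caller-saved -> body value

REG = 0x3c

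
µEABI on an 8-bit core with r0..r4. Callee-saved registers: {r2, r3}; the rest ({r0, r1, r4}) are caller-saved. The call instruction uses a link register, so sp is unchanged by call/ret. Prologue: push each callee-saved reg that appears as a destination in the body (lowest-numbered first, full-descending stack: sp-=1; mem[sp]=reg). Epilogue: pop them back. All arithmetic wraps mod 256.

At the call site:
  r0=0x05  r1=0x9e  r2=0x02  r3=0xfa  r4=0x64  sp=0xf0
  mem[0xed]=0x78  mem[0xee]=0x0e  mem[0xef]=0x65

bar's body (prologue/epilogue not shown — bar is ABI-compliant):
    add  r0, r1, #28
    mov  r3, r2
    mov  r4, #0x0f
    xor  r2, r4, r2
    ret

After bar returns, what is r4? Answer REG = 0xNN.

REG = 0x0f

prologue: push r2 → mem[0xef]=0x02, sp=0xef
prologue: push r3 → mem[0xee]=0xfa, sp=0xee
body[0] add  r0, r1, #28 → r0=0xba
body[1] mov  r3, r2 → r3=0x02
body[2] mov  r4, #0x0f → r4=0x0f
body[3] xor  r2, r4, r2 → r2=0x0d
epilogue: pop r3=0xfa, sp=0xef
epilogue: pop r2=0x02, sp=0xf0
r4 is caller-saved → body value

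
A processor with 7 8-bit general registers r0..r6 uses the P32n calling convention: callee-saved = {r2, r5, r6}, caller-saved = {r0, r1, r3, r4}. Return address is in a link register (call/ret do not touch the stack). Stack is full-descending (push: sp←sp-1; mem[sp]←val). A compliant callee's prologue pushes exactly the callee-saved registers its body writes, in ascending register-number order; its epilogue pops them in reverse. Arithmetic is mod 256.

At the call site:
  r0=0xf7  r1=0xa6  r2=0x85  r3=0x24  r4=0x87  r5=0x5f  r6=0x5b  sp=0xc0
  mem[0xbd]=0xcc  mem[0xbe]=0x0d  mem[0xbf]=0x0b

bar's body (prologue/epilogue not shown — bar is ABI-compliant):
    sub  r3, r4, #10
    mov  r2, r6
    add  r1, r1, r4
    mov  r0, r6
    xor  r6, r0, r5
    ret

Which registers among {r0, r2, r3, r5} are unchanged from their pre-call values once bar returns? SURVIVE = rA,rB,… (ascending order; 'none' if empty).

SURVIVE = r2,r5

prologue: push r2 -> mem[0xbf]=0x85, sp=0xbf
prologue: push r6 -> mem[0xbe]=0x5b, sp=0xbe
body[0] sub  r3, r4, #10 -> r3=0x7d
body[1] mov  r2, r6 -> r2=0x5b
body[2] add  r1, r1, r4 -> r1=0x2d
body[3] mov  r0, r6 -> r0=0x5b
body[4] xor  r6, r0, r5 -> r6=0x04
epilogue: pop r6=0x5b, sp=0xbf
epilogue: pop r2=0x85, sp=0xc0
r0: caller-saved, written=True
r2: callee-saved, written=True
r3: caller-saved, written=True
r5: callee-saved, written=False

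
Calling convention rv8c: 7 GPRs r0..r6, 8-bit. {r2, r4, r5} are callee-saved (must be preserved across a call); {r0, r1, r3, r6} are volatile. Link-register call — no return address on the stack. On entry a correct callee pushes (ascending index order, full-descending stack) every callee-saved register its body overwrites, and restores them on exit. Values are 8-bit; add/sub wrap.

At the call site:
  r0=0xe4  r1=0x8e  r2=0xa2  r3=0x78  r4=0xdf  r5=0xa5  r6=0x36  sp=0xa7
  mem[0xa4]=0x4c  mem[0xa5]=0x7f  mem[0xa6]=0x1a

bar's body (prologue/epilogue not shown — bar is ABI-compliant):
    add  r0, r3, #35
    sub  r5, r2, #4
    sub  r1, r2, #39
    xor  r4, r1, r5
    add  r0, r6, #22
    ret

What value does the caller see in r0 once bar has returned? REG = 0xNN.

REG = 0x4c

prologue: push r4 -> mem[0xa6]=0xdf, sp=0xa6
prologue: push r5 -> mem[0xa5]=0xa5, sp=0xa5
body[0] add  r0, r3, #35 -> r0=0x9b
body[1] sub  r5, r2, #4 -> r5=0x9e
body[2] sub  r1, r2, #39 -> r1=0x7b
body[3] xor  r4, r1, r5 -> r4=0xe5
body[4] add  r0, r6, #22 -> r0=0x4c
epilogue: pop r5=0xa5, sp=0xa6
epilogue: pop r4=0xdf, sp=0xa7
r0 is caller-saved -> body value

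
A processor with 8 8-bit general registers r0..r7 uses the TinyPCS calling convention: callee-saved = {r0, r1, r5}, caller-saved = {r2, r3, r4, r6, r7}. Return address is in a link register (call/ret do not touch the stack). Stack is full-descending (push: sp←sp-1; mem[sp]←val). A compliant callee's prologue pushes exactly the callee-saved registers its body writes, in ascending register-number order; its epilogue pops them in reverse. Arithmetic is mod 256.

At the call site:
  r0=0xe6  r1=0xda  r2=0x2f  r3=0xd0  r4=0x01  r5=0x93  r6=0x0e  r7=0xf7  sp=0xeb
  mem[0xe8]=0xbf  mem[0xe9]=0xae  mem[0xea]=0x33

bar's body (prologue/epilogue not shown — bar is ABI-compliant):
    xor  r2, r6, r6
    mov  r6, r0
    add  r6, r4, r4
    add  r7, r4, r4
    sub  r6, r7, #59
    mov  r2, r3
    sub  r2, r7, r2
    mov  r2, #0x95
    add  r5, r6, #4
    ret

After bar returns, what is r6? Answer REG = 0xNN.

prologue: push r5 -> mem[0xea]=0x93, sp=0xea
body[0] xor  r2, r6, r6 -> r2=0x00
body[1] mov  r6, r0 -> r6=0xe6
body[2] add  r6, r4, r4 -> r6=0x02
body[3] add  r7, r4, r4 -> r7=0x02
body[4] sub  r6, r7, #59 -> r6=0xc7
body[5] mov  r2, r3 -> r2=0xd0
body[6] sub  r2, r7, r2 -> r2=0x32
body[7] mov  r2, #0x95 -> r2=0x95
body[8] add  r5, r6, #4 -> r5=0xcb
epilogue: pop r5=0x93, sp=0xeb
r6 is caller-saved -> body value

REG = 0xc7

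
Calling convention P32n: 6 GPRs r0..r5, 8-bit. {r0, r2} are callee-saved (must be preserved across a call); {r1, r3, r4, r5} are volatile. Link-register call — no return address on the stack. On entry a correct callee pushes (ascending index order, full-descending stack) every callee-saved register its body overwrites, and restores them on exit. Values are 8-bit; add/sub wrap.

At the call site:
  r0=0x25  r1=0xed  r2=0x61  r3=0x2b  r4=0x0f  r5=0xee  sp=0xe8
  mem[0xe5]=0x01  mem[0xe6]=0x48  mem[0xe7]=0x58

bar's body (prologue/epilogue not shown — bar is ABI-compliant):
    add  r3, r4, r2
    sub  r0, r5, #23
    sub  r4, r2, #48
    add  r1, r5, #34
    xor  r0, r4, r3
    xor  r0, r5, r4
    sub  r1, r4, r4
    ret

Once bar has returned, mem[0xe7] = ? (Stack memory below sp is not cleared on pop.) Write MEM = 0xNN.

prologue: push r0 → mem[0xe7]=0x25, sp=0xe7
body[0] add  r3, r4, r2 → r3=0x70
body[1] sub  r0, r5, #23 → r0=0xd7
body[2] sub  r4, r2, #48 → r4=0x31
body[3] add  r1, r5, #34 → r1=0x10
body[4] xor  r0, r4, r3 → r0=0x41
body[5] xor  r0, r5, r4 → r0=0xdf
body[6] sub  r1, r4, r4 → r1=0x00
epilogue: pop r0=0x25, sp=0xe8
prologue pushed ['r0'] at ['0xe7']

MEM = 0x25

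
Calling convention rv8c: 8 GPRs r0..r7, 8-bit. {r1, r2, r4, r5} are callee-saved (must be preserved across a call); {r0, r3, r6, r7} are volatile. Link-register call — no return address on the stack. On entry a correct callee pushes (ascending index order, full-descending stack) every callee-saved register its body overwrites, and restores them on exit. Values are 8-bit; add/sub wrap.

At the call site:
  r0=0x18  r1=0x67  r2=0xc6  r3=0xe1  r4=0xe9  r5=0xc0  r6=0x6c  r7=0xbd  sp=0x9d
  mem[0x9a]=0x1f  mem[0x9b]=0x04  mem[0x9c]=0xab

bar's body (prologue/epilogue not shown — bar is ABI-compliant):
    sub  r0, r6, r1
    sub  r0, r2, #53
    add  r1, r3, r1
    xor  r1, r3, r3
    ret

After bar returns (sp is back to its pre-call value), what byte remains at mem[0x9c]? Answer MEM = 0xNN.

MEM = 0x67

prologue: push r1 → mem[0x9c]=0x67, sp=0x9c
body[0] sub  r0, r6, r1 → r0=0x05
body[1] sub  r0, r2, #53 → r0=0x91
body[2] add  r1, r3, r1 → r1=0x48
body[3] xor  r1, r3, r3 → r1=0x00
epilogue: pop r1=0x67, sp=0x9d
prologue pushed ['r1'] at ['0x9c']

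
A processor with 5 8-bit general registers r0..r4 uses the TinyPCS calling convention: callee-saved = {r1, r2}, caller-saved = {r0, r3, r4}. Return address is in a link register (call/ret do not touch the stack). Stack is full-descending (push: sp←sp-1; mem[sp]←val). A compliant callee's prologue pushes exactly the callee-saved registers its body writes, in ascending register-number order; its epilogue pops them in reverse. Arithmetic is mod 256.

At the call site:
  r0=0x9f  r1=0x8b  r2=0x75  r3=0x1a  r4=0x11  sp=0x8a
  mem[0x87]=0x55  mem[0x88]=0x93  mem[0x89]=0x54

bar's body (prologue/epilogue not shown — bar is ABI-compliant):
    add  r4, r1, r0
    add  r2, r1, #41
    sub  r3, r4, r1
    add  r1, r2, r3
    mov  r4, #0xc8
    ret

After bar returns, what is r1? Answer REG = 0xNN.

prologue: push r1 -> mem[0x89]=0x8b, sp=0x89
prologue: push r2 -> mem[0x88]=0x75, sp=0x88
body[0] add  r4, r1, r0 -> r4=0x2a
body[1] add  r2, r1, #41 -> r2=0xb4
body[2] sub  r3, r4, r1 -> r3=0x9f
body[3] add  r1, r2, r3 -> r1=0x53
body[4] mov  r4, #0xc8 -> r4=0xc8
epilogue: pop r2=0x75, sp=0x89
epilogue: pop r1=0x8b, sp=0x8a
r1 is callee-saved -> restored

REG = 0x8b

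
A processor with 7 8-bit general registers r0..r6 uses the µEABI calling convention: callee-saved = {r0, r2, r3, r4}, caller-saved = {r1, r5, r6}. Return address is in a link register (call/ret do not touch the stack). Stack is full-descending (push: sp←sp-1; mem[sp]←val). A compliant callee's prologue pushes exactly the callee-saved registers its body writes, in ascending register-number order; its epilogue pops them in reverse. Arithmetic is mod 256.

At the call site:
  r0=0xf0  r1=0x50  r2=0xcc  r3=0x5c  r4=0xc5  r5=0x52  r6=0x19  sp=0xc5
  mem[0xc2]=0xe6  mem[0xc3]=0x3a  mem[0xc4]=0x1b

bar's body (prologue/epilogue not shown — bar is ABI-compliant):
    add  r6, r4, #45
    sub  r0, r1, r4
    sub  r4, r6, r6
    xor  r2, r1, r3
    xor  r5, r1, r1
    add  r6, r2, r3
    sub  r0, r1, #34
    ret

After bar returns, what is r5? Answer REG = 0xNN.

REG = 0x00

prologue: push r0 → mem[0xc4]=0xf0, sp=0xc4
prologue: push r2 → mem[0xc3]=0xcc, sp=0xc3
prologue: push r4 → mem[0xc2]=0xc5, sp=0xc2
body[0] add  r6, r4, #45 → r6=0xf2
body[1] sub  r0, r1, r4 → r0=0x8b
body[2] sub  r4, r6, r6 → r4=0x00
body[3] xor  r2, r1, r3 → r2=0x0c
body[4] xor  r5, r1, r1 → r5=0x00
body[5] add  r6, r2, r3 → r6=0x68
body[6] sub  r0, r1, #34 → r0=0x2e
epilogue: pop r4=0xc5, sp=0xc3
epilogue: pop r2=0xcc, sp=0xc4
epilogue: pop r0=0xf0, sp=0xc5
r5 is caller-saved → body value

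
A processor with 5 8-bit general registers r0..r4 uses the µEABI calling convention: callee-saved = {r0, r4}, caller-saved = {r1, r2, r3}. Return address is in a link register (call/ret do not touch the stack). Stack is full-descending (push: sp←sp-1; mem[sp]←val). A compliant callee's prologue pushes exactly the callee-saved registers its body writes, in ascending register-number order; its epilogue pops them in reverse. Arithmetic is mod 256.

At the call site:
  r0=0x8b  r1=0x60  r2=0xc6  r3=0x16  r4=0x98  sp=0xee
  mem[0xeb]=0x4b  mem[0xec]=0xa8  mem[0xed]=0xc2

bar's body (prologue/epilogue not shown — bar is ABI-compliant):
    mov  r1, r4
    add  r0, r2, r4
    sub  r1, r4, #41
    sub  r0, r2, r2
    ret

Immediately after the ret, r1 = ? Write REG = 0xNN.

REG = 0x6f

prologue: push r0 -> mem[0xed]=0x8b, sp=0xed
body[0] mov  r1, r4 -> r1=0x98
body[1] add  r0, r2, r4 -> r0=0x5e
body[2] sub  r1, r4, #41 -> r1=0x6f
body[3] sub  r0, r2, r2 -> r0=0x00
epilogue: pop r0=0x8b, sp=0xee
r1 is caller-saved -> body value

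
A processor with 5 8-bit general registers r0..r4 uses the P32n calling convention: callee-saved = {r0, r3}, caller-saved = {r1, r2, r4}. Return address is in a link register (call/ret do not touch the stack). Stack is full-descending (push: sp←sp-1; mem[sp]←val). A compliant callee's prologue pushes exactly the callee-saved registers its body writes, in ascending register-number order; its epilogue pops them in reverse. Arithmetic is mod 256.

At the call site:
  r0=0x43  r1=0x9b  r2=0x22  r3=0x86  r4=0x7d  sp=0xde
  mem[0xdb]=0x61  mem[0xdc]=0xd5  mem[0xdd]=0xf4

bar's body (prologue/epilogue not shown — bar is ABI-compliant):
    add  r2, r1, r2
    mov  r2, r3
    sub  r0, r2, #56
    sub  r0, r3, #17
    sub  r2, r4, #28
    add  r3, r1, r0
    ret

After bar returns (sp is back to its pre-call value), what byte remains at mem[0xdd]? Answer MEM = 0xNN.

MEM = 0x43

prologue: push r0 -> mem[0xdd]=0x43, sp=0xdd
prologue: push r3 -> mem[0xdc]=0x86, sp=0xdc
body[0] add  r2, r1, r2 -> r2=0xbd
body[1] mov  r2, r3 -> r2=0x86
body[2] sub  r0, r2, #56 -> r0=0x4e
body[3] sub  r0, r3, #17 -> r0=0x75
body[4] sub  r2, r4, #28 -> r2=0x61
body[5] add  r3, r1, r0 -> r3=0x10
epilogue: pop r3=0x86, sp=0xdd
epilogue: pop r0=0x43, sp=0xde
prologue pushed ['r0', 'r3'] at ['0xdd', '0xdc']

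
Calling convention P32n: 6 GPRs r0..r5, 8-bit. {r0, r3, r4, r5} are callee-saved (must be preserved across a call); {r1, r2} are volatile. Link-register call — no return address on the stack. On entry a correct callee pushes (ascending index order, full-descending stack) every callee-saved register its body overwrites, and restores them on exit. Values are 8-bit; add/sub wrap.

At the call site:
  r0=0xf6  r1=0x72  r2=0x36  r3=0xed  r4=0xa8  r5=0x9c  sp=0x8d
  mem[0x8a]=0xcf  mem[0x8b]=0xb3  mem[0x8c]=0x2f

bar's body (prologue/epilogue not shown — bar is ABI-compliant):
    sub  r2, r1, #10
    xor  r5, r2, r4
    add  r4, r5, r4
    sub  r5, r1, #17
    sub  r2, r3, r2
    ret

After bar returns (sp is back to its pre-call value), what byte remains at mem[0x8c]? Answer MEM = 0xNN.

MEM = 0xa8

prologue: push r4 -> mem[0x8c]=0xa8, sp=0x8c
prologue: push r5 -> mem[0x8b]=0x9c, sp=0x8b
body[0] sub  r2, r1, #10 -> r2=0x68
body[1] xor  r5, r2, r4 -> r5=0xc0
body[2] add  r4, r5, r4 -> r4=0x68
body[3] sub  r5, r1, #17 -> r5=0x61
body[4] sub  r2, r3, r2 -> r2=0x85
epilogue: pop r5=0x9c, sp=0x8c
epilogue: pop r4=0xa8, sp=0x8d
prologue pushed ['r4', 'r5'] at ['0x8c', '0x8b']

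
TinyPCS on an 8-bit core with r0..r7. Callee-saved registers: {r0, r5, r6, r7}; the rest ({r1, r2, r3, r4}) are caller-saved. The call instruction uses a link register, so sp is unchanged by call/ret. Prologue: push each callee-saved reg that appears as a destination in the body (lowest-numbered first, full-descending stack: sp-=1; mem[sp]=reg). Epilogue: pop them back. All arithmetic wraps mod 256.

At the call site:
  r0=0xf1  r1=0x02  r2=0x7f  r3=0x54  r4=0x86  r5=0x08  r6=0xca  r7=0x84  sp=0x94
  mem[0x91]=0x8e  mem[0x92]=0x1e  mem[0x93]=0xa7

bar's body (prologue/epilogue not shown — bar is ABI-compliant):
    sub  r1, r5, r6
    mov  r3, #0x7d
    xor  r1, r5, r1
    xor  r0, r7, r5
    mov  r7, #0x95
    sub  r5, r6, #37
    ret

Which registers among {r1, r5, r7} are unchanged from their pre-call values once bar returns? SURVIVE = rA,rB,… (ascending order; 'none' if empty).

SURVIVE = r5,r7

prologue: push r0 → mem[0x93]=0xf1, sp=0x93
prologue: push r5 → mem[0x92]=0x08, sp=0x92
prologue: push r7 → mem[0x91]=0x84, sp=0x91
body[0] sub  r1, r5, r6 → r1=0x3e
body[1] mov  r3, #0x7d → r3=0x7d
body[2] xor  r1, r5, r1 → r1=0x36
body[3] xor  r0, r7, r5 → r0=0x8c
body[4] mov  r7, #0x95 → r7=0x95
body[5] sub  r5, r6, #37 → r5=0xa5
epilogue: pop r7=0x84, sp=0x92
epilogue: pop r5=0x08, sp=0x93
epilogue: pop r0=0xf1, sp=0x94
r1: caller-saved, written=True
r5: callee-saved, written=True
r7: callee-saved, written=True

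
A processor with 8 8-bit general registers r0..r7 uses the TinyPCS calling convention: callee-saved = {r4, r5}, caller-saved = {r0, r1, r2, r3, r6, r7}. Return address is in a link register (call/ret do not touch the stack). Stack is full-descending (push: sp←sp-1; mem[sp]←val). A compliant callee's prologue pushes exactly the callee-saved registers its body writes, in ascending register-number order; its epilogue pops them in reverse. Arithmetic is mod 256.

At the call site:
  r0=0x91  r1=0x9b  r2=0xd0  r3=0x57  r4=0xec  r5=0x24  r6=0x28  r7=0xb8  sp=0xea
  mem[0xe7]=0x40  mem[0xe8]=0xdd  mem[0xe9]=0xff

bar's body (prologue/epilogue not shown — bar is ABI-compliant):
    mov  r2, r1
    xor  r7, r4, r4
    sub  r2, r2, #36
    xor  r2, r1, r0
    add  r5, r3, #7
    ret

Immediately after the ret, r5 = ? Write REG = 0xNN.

prologue: push r5 -> mem[0xe9]=0x24, sp=0xe9
body[0] mov  r2, r1 -> r2=0x9b
body[1] xor  r7, r4, r4 -> r7=0x00
body[2] sub  r2, r2, #36 -> r2=0x77
body[3] xor  r2, r1, r0 -> r2=0x0a
body[4] add  r5, r3, #7 -> r5=0x5e
epilogue: pop r5=0x24, sp=0xea
r5 is callee-saved -> restored

REG = 0x24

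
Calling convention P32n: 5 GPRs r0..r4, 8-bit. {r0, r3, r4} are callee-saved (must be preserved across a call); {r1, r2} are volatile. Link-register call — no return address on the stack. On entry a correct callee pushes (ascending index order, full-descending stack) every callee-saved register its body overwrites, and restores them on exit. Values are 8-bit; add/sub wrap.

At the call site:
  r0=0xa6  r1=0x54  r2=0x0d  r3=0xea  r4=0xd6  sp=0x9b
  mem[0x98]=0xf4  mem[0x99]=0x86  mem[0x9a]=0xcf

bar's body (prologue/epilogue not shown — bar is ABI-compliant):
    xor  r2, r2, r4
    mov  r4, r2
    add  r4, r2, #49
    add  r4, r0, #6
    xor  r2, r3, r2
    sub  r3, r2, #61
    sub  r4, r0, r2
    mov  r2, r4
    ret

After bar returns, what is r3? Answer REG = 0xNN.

REG = 0xea

prologue: push r3 -> mem[0x9a]=0xea, sp=0x9a
prologue: push r4 -> mem[0x99]=0xd6, sp=0x99
body[0] xor  r2, r2, r4 -> r2=0xdb
body[1] mov  r4, r2 -> r4=0xdb
body[2] add  r4, r2, #49 -> r4=0x0c
body[3] add  r4, r0, #6 -> r4=0xac
body[4] xor  r2, r3, r2 -> r2=0x31
body[5] sub  r3, r2, #61 -> r3=0xf4
body[6] sub  r4, r0, r2 -> r4=0x75
body[7] mov  r2, r4 -> r2=0x75
epilogue: pop r4=0xd6, sp=0x9a
epilogue: pop r3=0xea, sp=0x9b
r3 is callee-saved -> restored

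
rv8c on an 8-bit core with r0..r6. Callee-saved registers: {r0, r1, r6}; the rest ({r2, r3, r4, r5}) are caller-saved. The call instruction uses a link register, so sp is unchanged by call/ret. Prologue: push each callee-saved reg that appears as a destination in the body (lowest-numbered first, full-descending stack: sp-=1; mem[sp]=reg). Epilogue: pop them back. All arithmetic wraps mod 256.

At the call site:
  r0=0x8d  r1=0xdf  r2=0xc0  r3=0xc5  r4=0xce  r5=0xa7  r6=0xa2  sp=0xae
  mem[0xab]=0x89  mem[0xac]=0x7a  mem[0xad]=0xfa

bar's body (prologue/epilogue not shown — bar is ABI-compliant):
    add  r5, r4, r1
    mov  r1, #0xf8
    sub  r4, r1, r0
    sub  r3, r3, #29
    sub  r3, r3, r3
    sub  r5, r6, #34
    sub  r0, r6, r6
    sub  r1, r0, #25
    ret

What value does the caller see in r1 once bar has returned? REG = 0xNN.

prologue: push r0 -> mem[0xad]=0x8d, sp=0xad
prologue: push r1 -> mem[0xac]=0xdf, sp=0xac
body[0] add  r5, r4, r1 -> r5=0xad
body[1] mov  r1, #0xf8 -> r1=0xf8
body[2] sub  r4, r1, r0 -> r4=0x6b
body[3] sub  r3, r3, #29 -> r3=0xa8
body[4] sub  r3, r3, r3 -> r3=0x00
body[5] sub  r5, r6, #34 -> r5=0x80
body[6] sub  r0, r6, r6 -> r0=0x00
body[7] sub  r1, r0, #25 -> r1=0xe7
epilogue: pop r1=0xdf, sp=0xad
epilogue: pop r0=0x8d, sp=0xae
r1 is callee-saved -> restored

REG = 0xdf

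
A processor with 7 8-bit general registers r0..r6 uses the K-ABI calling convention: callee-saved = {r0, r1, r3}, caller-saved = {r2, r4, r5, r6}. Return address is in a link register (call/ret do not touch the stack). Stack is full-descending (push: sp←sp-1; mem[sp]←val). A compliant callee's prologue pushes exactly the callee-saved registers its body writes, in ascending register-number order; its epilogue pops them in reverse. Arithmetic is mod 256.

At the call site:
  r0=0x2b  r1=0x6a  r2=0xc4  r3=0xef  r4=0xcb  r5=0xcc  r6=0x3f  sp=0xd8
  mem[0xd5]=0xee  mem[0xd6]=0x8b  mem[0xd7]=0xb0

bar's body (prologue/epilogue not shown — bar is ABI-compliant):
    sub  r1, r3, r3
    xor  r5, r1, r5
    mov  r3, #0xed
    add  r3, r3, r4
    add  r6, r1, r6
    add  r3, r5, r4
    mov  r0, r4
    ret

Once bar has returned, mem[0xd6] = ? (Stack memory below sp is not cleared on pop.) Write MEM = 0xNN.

prologue: push r0 -> mem[0xd7]=0x2b, sp=0xd7
prologue: push r1 -> mem[0xd6]=0x6a, sp=0xd6
prologue: push r3 -> mem[0xd5]=0xef, sp=0xd5
body[0] sub  r1, r3, r3 -> r1=0x00
body[1] xor  r5, r1, r5 -> r5=0xcc
body[2] mov  r3, #0xed -> r3=0xed
body[3] add  r3, r3, r4 -> r3=0xb8
body[4] add  r6, r1, r6 -> r6=0x3f
body[5] add  r3, r5, r4 -> r3=0x97
body[6] mov  r0, r4 -> r0=0xcb
epilogue: pop r3=0xef, sp=0xd6
epilogue: pop r1=0x6a, sp=0xd7
epilogue: pop r0=0x2b, sp=0xd8
prologue pushed ['r0', 'r1', 'r3'] at ['0xd7', '0xd6', '0xd5']

MEM = 0x6a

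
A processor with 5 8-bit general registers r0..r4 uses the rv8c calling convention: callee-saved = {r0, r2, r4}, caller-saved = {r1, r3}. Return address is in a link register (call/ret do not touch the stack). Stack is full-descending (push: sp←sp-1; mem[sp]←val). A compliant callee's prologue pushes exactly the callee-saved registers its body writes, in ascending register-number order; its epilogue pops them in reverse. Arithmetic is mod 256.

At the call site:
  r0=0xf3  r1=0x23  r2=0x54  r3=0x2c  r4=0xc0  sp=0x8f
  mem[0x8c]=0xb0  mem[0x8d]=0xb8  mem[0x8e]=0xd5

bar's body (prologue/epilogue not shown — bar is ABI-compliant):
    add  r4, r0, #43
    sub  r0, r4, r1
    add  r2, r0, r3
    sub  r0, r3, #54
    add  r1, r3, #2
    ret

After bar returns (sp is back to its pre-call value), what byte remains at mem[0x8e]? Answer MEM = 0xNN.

prologue: push r0 -> mem[0x8e]=0xf3, sp=0x8e
prologue: push r2 -> mem[0x8d]=0x54, sp=0x8d
prologue: push r4 -> mem[0x8c]=0xc0, sp=0x8c
body[0] add  r4, r0, #43 -> r4=0x1e
body[1] sub  r0, r4, r1 -> r0=0xfb
body[2] add  r2, r0, r3 -> r2=0x27
body[3] sub  r0, r3, #54 -> r0=0xf6
body[4] add  r1, r3, #2 -> r1=0x2e
epilogue: pop r4=0xc0, sp=0x8d
epilogue: pop r2=0x54, sp=0x8e
epilogue: pop r0=0xf3, sp=0x8f
prologue pushed ['r0', 'r2', 'r4'] at ['0x8e', '0x8d', '0x8c']

MEM = 0xf3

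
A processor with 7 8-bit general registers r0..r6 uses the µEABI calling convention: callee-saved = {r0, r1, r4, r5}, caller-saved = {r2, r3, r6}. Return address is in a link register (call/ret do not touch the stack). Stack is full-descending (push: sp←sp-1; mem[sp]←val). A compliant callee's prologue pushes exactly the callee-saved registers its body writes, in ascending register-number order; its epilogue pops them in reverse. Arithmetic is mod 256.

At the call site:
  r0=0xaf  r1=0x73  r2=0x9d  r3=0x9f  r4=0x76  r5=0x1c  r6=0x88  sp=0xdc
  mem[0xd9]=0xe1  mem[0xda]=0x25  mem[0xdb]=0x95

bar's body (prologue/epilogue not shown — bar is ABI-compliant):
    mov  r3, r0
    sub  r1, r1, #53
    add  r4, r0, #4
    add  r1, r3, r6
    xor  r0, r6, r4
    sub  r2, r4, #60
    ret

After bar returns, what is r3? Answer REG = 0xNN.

REG = 0xaf

prologue: push r0 → mem[0xdb]=0xaf, sp=0xdb
prologue: push r1 → mem[0xda]=0x73, sp=0xda
prologue: push r4 → mem[0xd9]=0x76, sp=0xd9
body[0] mov  r3, r0 → r3=0xaf
body[1] sub  r1, r1, #53 → r1=0x3e
body[2] add  r4, r0, #4 → r4=0xb3
body[3] add  r1, r3, r6 → r1=0x37
body[4] xor  r0, r6, r4 → r0=0x3b
body[5] sub  r2, r4, #60 → r2=0x77
epilogue: pop r4=0x76, sp=0xda
epilogue: pop r1=0x73, sp=0xdb
epilogue: pop r0=0xaf, sp=0xdc
r3 is caller-saved → body value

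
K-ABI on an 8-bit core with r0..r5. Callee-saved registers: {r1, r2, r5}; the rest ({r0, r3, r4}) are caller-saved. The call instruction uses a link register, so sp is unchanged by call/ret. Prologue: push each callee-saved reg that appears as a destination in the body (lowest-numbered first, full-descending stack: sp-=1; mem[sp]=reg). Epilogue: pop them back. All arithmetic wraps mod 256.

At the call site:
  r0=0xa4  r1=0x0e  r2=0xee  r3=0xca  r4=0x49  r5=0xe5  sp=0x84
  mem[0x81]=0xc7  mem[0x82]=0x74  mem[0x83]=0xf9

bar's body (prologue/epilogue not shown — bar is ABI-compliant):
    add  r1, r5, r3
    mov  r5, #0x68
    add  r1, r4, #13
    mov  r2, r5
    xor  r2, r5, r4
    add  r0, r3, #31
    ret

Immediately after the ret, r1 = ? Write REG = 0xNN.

prologue: push r1 -> mem[0x83]=0x0e, sp=0x83
prologue: push r2 -> mem[0x82]=0xee, sp=0x82
prologue: push r5 -> mem[0x81]=0xe5, sp=0x81
body[0] add  r1, r5, r3 -> r1=0xaf
body[1] mov  r5, #0x68 -> r5=0x68
body[2] add  r1, r4, #13 -> r1=0x56
body[3] mov  r2, r5 -> r2=0x68
body[4] xor  r2, r5, r4 -> r2=0x21
body[5] add  r0, r3, #31 -> r0=0xe9
epilogue: pop r5=0xe5, sp=0x82
epilogue: pop r2=0xee, sp=0x83
epilogue: pop r1=0x0e, sp=0x84
r1 is callee-saved -> restored

REG = 0x0e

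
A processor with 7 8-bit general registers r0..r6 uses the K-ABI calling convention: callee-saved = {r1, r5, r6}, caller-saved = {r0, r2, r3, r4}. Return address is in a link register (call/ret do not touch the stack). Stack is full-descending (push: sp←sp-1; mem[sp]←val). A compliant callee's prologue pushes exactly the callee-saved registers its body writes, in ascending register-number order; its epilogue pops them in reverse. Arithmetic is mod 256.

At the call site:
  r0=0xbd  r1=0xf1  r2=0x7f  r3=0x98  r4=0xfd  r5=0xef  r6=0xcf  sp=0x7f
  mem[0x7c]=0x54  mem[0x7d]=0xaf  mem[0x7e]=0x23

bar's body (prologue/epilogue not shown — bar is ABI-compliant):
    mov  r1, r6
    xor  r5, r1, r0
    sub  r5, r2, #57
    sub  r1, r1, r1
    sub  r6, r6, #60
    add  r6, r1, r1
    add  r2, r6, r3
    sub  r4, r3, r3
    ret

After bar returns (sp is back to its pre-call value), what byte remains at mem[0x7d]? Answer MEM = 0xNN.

prologue: push r1 → mem[0x7e]=0xf1, sp=0x7e
prologue: push r5 → mem[0x7d]=0xef, sp=0x7d
prologue: push r6 → mem[0x7c]=0xcf, sp=0x7c
body[0] mov  r1, r6 → r1=0xcf
body[1] xor  r5, r1, r0 → r5=0x72
body[2] sub  r5, r2, #57 → r5=0x46
body[3] sub  r1, r1, r1 → r1=0x00
body[4] sub  r6, r6, #60 → r6=0x93
body[5] add  r6, r1, r1 → r6=0x00
body[6] add  r2, r6, r3 → r2=0x98
body[7] sub  r4, r3, r3 → r4=0x00
epilogue: pop r6=0xcf, sp=0x7d
epilogue: pop r5=0xef, sp=0x7e
epilogue: pop r1=0xf1, sp=0x7f
prologue pushed ['r1', 'r5', 'r6'] at ['0x7e', '0x7d', '0x7c']

MEM = 0xef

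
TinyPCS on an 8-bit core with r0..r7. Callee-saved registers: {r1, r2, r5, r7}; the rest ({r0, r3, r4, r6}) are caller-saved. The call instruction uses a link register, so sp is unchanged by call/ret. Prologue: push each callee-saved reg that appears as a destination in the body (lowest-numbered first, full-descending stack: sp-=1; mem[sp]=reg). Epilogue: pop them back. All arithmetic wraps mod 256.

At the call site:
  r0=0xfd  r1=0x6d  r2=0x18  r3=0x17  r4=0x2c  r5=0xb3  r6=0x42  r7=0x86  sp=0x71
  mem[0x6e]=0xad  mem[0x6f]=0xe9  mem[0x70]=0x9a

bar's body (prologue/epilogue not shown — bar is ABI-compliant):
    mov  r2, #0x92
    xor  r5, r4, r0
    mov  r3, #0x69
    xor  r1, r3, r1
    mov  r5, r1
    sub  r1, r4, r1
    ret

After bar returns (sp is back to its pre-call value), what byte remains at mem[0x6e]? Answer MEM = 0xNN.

prologue: push r1 → mem[0x70]=0x6d, sp=0x70
prologue: push r2 → mem[0x6f]=0x18, sp=0x6f
prologue: push r5 → mem[0x6e]=0xb3, sp=0x6e
body[0] mov  r2, #0x92 → r2=0x92
body[1] xor  r5, r4, r0 → r5=0xd1
body[2] mov  r3, #0x69 → r3=0x69
body[3] xor  r1, r3, r1 → r1=0x04
body[4] mov  r5, r1 → r5=0x04
body[5] sub  r1, r4, r1 → r1=0x28
epilogue: pop r5=0xb3, sp=0x6f
epilogue: pop r2=0x18, sp=0x70
epilogue: pop r1=0x6d, sp=0x71
prologue pushed ['r1', 'r2', 'r5'] at ['0x70', '0x6f', '0x6e']

MEM = 0xb3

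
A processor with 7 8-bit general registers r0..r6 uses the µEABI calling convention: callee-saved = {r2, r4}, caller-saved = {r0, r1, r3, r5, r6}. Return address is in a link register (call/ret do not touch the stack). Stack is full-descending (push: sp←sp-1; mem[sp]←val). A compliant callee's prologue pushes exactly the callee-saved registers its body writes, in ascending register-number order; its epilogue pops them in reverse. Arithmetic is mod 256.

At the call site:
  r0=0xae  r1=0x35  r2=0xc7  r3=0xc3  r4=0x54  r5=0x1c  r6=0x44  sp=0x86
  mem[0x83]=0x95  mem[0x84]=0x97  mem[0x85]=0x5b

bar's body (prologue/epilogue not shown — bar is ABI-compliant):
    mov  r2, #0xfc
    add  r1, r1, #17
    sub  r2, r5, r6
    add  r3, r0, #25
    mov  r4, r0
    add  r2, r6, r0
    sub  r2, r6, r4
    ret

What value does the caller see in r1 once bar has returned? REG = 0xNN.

prologue: push r2 -> mem[0x85]=0xc7, sp=0x85
prologue: push r4 -> mem[0x84]=0x54, sp=0x84
body[0] mov  r2, #0xfc -> r2=0xfc
body[1] add  r1, r1, #17 -> r1=0x46
body[2] sub  r2, r5, r6 -> r2=0xd8
body[3] add  r3, r0, #25 -> r3=0xc7
body[4] mov  r4, r0 -> r4=0xae
body[5] add  r2, r6, r0 -> r2=0xf2
body[6] sub  r2, r6, r4 -> r2=0x96
epilogue: pop r4=0x54, sp=0x85
epilogue: pop r2=0xc7, sp=0x86
r1 is caller-saved -> body value

REG = 0x46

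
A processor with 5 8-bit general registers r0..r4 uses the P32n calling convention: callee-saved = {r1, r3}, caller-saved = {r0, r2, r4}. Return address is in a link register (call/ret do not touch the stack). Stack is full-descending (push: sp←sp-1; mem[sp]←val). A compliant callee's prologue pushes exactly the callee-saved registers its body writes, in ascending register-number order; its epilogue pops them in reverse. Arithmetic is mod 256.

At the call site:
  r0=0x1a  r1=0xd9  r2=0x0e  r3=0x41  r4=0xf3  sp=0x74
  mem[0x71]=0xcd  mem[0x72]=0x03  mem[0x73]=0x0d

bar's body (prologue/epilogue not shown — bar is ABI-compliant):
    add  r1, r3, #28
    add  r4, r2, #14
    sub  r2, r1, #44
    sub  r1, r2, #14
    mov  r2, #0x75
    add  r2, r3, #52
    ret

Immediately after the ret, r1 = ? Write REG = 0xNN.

prologue: push r1 → mem[0x73]=0xd9, sp=0x73
body[0] add  r1, r3, #28 → r1=0x5d
body[1] add  r4, r2, #14 → r4=0x1c
body[2] sub  r2, r1, #44 → r2=0x31
body[3] sub  r1, r2, #14 → r1=0x23
body[4] mov  r2, #0x75 → r2=0x75
body[5] add  r2, r3, #52 → r2=0x75
epilogue: pop r1=0xd9, sp=0x74
r1 is callee-saved → restored

REG = 0xd9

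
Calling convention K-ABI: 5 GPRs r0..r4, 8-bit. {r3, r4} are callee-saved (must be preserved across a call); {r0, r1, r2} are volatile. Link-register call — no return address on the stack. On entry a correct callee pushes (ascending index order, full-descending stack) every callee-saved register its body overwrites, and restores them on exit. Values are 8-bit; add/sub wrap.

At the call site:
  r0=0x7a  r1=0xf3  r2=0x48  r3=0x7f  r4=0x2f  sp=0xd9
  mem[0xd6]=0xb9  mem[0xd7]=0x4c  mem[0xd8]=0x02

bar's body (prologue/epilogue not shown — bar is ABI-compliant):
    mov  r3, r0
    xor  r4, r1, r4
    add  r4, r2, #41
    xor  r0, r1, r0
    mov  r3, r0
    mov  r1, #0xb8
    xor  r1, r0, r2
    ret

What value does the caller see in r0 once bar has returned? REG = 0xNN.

prologue: push r3 -> mem[0xd8]=0x7f, sp=0xd8
prologue: push r4 -> mem[0xd7]=0x2f, sp=0xd7
body[0] mov  r3, r0 -> r3=0x7a
body[1] xor  r4, r1, r4 -> r4=0xdc
body[2] add  r4, r2, #41 -> r4=0x71
body[3] xor  r0, r1, r0 -> r0=0x89
body[4] mov  r3, r0 -> r3=0x89
body[5] mov  r1, #0xb8 -> r1=0xb8
body[6] xor  r1, r0, r2 -> r1=0xc1
epilogue: pop r4=0x2f, sp=0xd8
epilogue: pop r3=0x7f, sp=0xd9
r0 is caller-saved -> body value

REG = 0x89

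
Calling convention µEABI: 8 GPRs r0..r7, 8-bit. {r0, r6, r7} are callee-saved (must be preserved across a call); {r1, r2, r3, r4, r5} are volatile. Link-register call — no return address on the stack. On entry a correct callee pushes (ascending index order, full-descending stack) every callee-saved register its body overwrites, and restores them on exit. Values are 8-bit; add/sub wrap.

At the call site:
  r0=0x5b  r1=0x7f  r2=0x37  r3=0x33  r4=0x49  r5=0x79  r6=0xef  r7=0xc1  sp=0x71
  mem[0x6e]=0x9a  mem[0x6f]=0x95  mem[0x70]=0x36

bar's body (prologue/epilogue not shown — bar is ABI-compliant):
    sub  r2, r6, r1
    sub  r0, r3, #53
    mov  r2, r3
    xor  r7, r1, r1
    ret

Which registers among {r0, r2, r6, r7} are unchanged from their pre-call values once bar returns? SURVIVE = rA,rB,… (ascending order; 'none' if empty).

prologue: push r0 -> mem[0x70]=0x5b, sp=0x70
prologue: push r7 -> mem[0x6f]=0xc1, sp=0x6f
body[0] sub  r2, r6, r1 -> r2=0x70
body[1] sub  r0, r3, #53 -> r0=0xfe
body[2] mov  r2, r3 -> r2=0x33
body[3] xor  r7, r1, r1 -> r7=0x00
epilogue: pop r7=0xc1, sp=0x70
epilogue: pop r0=0x5b, sp=0x71
r0: callee-saved, written=True
r2: caller-saved, written=True
r6: callee-saved, written=False
r7: callee-saved, written=True

SURVIVE = r0,r6,r7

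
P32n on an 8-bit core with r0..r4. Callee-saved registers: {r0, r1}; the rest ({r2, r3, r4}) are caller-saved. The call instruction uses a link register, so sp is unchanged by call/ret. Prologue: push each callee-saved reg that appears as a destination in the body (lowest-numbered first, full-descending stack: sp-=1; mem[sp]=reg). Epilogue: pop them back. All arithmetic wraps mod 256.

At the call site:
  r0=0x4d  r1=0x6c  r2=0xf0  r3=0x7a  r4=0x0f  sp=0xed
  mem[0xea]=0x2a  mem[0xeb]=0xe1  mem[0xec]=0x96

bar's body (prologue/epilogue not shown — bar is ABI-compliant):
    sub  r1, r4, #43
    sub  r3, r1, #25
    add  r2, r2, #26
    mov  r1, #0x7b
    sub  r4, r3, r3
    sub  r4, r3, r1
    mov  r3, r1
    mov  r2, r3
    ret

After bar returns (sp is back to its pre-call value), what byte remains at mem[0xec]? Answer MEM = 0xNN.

MEM = 0x6c

prologue: push r1 -> mem[0xec]=0x6c, sp=0xec
body[0] sub  r1, r4, #43 -> r1=0xe4
body[1] sub  r3, r1, #25 -> r3=0xcb
body[2] add  r2, r2, #26 -> r2=0x0a
body[3] mov  r1, #0x7b -> r1=0x7b
body[4] sub  r4, r3, r3 -> r4=0x00
body[5] sub  r4, r3, r1 -> r4=0x50
body[6] mov  r3, r1 -> r3=0x7b
body[7] mov  r2, r3 -> r2=0x7b
epilogue: pop r1=0x6c, sp=0xed
prologue pushed ['r1'] at ['0xec']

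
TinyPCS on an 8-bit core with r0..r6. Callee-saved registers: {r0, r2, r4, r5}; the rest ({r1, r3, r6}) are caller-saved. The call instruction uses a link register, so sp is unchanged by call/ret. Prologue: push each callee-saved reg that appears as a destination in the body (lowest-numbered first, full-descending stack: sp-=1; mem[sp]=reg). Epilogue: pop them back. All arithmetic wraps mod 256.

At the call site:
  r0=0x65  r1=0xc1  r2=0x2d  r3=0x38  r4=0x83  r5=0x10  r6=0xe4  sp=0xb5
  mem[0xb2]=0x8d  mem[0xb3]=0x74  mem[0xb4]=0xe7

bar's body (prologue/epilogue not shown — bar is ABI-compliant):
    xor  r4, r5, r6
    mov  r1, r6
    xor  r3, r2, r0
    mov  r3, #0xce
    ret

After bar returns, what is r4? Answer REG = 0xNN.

REG = 0x83

prologue: push r4 -> mem[0xb4]=0x83, sp=0xb4
body[0] xor  r4, r5, r6 -> r4=0xf4
body[1] mov  r1, r6 -> r1=0xe4
body[2] xor  r3, r2, r0 -> r3=0x48
body[3] mov  r3, #0xce -> r3=0xce
epilogue: pop r4=0x83, sp=0xb5
r4 is callee-saved -> restored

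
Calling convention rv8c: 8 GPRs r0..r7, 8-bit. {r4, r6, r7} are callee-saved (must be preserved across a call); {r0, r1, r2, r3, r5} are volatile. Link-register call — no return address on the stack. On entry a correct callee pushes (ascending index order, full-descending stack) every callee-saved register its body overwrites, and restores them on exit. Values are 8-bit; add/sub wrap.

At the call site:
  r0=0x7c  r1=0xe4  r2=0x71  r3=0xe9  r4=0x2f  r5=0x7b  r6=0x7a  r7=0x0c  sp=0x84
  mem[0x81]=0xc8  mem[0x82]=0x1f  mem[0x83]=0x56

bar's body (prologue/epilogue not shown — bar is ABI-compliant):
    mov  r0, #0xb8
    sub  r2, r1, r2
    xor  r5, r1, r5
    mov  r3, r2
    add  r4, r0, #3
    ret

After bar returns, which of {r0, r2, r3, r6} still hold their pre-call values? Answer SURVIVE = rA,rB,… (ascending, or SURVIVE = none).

SURVIVE = r6

prologue: push r4 → mem[0x83]=0x2f, sp=0x83
body[0] mov  r0, #0xb8 → r0=0xb8
body[1] sub  r2, r1, r2 → r2=0x73
body[2] xor  r5, r1, r5 → r5=0x9f
body[3] mov  r3, r2 → r3=0x73
body[4] add  r4, r0, #3 → r4=0xbb
epilogue: pop r4=0x2f, sp=0x84
r0: caller-saved, written=True
r2: caller-saved, written=True
r3: caller-saved, written=True
r6: callee-saved, written=False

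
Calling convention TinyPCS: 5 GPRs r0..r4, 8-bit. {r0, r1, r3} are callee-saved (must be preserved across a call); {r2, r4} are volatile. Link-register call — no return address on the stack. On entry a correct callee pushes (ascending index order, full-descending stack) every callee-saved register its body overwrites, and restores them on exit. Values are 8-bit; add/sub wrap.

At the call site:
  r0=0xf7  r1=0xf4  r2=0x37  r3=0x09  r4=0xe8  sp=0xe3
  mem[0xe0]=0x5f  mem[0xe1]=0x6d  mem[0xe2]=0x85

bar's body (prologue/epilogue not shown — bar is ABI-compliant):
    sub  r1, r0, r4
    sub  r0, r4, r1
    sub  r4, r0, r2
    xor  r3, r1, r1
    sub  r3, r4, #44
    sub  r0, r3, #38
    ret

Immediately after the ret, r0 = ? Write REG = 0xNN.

prologue: push r0 → mem[0xe2]=0xf7, sp=0xe2
prologue: push r1 → mem[0xe1]=0xf4, sp=0xe1
prologue: push r3 → mem[0xe0]=0x09, sp=0xe0
body[0] sub  r1, r0, r4 → r1=0x0f
body[1] sub  r0, r4, r1 → r0=0xd9
body[2] sub  r4, r0, r2 → r4=0xa2
body[3] xor  r3, r1, r1 → r3=0x00
body[4] sub  r3, r4, #44 → r3=0x76
body[5] sub  r0, r3, #38 → r0=0x50
epilogue: pop r3=0x09, sp=0xe1
epilogue: pop r1=0xf4, sp=0xe2
epilogue: pop r0=0xf7, sp=0xe3
r0 is callee-saved → restored

REG = 0xf7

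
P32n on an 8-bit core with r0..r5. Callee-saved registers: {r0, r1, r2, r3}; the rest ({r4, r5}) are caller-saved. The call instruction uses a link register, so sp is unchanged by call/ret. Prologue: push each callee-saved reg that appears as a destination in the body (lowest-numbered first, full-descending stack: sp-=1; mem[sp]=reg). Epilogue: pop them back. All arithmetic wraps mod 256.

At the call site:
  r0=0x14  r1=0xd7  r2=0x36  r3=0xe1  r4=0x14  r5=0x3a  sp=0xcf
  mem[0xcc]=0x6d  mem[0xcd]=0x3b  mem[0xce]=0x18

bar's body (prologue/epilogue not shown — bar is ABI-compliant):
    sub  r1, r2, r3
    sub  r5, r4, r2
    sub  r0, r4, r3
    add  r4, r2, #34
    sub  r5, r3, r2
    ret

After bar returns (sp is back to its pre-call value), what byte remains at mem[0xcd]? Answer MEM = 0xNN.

MEM = 0xd7

prologue: push r0 -> mem[0xce]=0x14, sp=0xce
prologue: push r1 -> mem[0xcd]=0xd7, sp=0xcd
body[0] sub  r1, r2, r3 -> r1=0x55
body[1] sub  r5, r4, r2 -> r5=0xde
body[2] sub  r0, r4, r3 -> r0=0x33
body[3] add  r4, r2, #34 -> r4=0x58
body[4] sub  r5, r3, r2 -> r5=0xab
epilogue: pop r1=0xd7, sp=0xce
epilogue: pop r0=0x14, sp=0xcf
prologue pushed ['r0', 'r1'] at ['0xce', '0xcd']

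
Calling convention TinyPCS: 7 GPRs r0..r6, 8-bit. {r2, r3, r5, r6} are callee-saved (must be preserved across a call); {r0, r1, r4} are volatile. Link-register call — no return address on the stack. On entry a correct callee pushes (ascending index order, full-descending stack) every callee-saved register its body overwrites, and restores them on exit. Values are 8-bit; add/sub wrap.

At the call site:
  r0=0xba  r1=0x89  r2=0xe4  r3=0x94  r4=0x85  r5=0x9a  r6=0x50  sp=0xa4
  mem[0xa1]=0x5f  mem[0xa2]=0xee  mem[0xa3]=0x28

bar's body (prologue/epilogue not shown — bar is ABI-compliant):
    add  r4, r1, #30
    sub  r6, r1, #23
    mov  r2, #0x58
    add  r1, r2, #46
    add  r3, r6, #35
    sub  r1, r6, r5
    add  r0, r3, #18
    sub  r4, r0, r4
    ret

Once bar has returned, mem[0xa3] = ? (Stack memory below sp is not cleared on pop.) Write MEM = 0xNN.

prologue: push r2 → mem[0xa3]=0xe4, sp=0xa3
prologue: push r3 → mem[0xa2]=0x94, sp=0xa2
prologue: push r6 → mem[0xa1]=0x50, sp=0xa1
body[0] add  r4, r1, #30 → r4=0xa7
body[1] sub  r6, r1, #23 → r6=0x72
body[2] mov  r2, #0x58 → r2=0x58
body[3] add  r1, r2, #46 → r1=0x86
body[4] add  r3, r6, #35 → r3=0x95
body[5] sub  r1, r6, r5 → r1=0xd8
body[6] add  r0, r3, #18 → r0=0xa7
body[7] sub  r4, r0, r4 → r4=0x00
epilogue: pop r6=0x50, sp=0xa2
epilogue: pop r3=0x94, sp=0xa3
epilogue: pop r2=0xe4, sp=0xa4
prologue pushed ['r2', 'r3', 'r6'] at ['0xa3', '0xa2', '0xa1']

MEM = 0xe4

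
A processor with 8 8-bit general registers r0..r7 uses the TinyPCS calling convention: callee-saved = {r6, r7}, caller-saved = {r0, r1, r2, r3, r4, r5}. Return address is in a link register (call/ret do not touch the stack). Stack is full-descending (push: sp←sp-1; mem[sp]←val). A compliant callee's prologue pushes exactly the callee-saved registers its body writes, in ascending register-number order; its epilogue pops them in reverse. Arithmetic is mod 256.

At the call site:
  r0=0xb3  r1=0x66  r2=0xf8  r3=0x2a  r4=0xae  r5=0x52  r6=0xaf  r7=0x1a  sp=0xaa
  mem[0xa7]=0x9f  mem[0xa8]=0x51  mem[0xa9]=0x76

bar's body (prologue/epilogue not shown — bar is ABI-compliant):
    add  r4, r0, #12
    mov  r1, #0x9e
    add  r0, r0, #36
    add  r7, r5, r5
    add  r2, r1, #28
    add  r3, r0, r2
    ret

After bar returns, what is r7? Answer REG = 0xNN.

prologue: push r7 -> mem[0xa9]=0x1a, sp=0xa9
body[0] add  r4, r0, #12 -> r4=0xbf
body[1] mov  r1, #0x9e -> r1=0x9e
body[2] add  r0, r0, #36 -> r0=0xd7
body[3] add  r7, r5, r5 -> r7=0xa4
body[4] add  r2, r1, #28 -> r2=0xba
body[5] add  r3, r0, r2 -> r3=0x91
epilogue: pop r7=0x1a, sp=0xaa
r7 is callee-saved -> restored

REG = 0x1a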